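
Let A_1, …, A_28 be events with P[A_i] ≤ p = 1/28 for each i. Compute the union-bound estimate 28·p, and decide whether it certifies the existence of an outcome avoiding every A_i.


Union bound: P[∪_{i=1}^{28} A_i] ≤ Σ_i P[A_i] ≤ 28·p = 28·(1/28) = 1.
Numerically: 1 ≈ 1.0000.
Is 1 < 1? NO.
Since the bound 1 is ≥ 1, the union bound is uninformative here; it does NOT by itself certify existence.

28·p = 1 ≈ 1.0000; existence NOT certified by the union bound.


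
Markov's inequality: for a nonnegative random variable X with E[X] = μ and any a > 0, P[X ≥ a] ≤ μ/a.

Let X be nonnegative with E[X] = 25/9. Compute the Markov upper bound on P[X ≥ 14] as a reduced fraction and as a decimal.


μ = E[X] = 25/9, a = 14.
Markov: P[X ≥ 14] ≤ μ/a = (25/9)/14 = 25/126.
Numerically: ≈ 0.19841.
(Since a = 14 > μ = 2.77778, the bound 25/126 is < 1 and informative.)

P[X ≥ 14] ≤ 25/126 ≈ 0.19841.


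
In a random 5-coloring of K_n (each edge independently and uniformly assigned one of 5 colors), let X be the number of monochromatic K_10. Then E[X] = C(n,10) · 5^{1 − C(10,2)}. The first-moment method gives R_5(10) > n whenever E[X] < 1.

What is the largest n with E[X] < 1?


We need C(n, 10) · 5^{1 − 45} < 1, i.e. C(n, 10) < 5^{45 − 1} = 5684341886080801486968994140625.
Check values of n near the boundary:
  n = 5386: C(5386, 10) = 5613966214234562222231428510561; 5613966214234562222231428510561 < 5684341886080801486968994140625? YES
  n = 5387: C(5387, 10) = 5624406917627224603154306376491; 5624406917627224603154306376491 < 5684341886080801486968994140625? YES
  n = 5388: C(5388, 10) = 5634865093375880654852250419586; 5634865093375880654852250419586 < 5684341886080801486968994140625? YES
  n = 5389: C(5389, 10) = 5645340767466558997768874792926; 5645340767466558997768874792926 < 5684341886080801486968994140625? YES
  n = 5390: C(5390, 10) = 5655833965919099070255434039753; 5655833965919099070255434039753 < 5684341886080801486968994140625? YES
  n = 5391: C(5391, 10) = 5666344714787188828795213697883; 5666344714787188828795213697883 < 5684341886080801486968994140625? YES
  n = 5392: C(5392, 10) = 5676873040158402483252283957448; 5676873040158402483252283957448 < 5684341886080801486968994140625? YES
  n = 5393: C(5393, 10) = 5687418968154238267170642278008; 5687418968154238267170642278008 < 5684341886080801486968994140625? NO
The largest n with C(n, 10) < 5684341886080801486968994140625 is n = 5392 (where E[X] = 5676873040158402483252283957448/5684341886080801486968994140625 ≈ 0.99869). Hence R_5(10) > 5392, i.e. R_5(10) ≥ 5393.

Largest n = 5392; hence R_5(10) > 5392.


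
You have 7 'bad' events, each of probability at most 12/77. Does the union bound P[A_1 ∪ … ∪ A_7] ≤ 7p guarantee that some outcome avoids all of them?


Union bound: P[∪_{i=1}^{7} A_i] ≤ Σ_i P[A_i] ≤ 7·p = 7·(12/77) = 12/11.
Numerically: 12/11 ≈ 1.090909.
Is 12/11 < 1? NO.
Since the bound 12/11 is ≥ 1, the union bound is uninformative here; it does NOT by itself certify existence.

7·p = 12/11 ≈ 1.090909; existence NOT certified by the union bound.


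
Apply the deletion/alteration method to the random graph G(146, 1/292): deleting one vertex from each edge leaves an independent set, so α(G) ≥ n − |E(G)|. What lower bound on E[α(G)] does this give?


E[|E(G)|] = C(146, 2)·p = 10585 · (1/292) = 145/4.
E[α(G)] ≥ n − E[|E(G)|] = 146 − 145/4 = 439/4.
Numerically: ≈ 109.750.
(This is only a lower bound; the true E[α(G)] may be larger.)

E[α(G)] ≥ 439/4 ≈ 109.750.


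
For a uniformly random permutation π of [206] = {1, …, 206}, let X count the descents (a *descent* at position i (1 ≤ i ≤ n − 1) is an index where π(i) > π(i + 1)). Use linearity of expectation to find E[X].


Write X = Σ X_I over i = 1, …, 205, with X_I the indicator of one descent.
There are 205 indicators.
For each fixed i, the pair (π(i), π(i+1)) is a uniformly random ordered pair of distinct values from {1, …, 206}; by symmetry P[π(i) > π(i+1)] = 1/2.
By linearity: E[X] = 205 · (1/2) = (206 − 1) · (1/2) = 205/2 ≈ 102.50000.

E[X] = 205/2 = 102.50000.


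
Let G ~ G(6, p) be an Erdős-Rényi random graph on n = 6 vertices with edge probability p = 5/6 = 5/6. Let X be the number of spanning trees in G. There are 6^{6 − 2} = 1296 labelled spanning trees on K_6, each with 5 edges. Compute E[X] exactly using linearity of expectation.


K_6 has 6^{6 − 2} = 1296 labelled spanning trees.
For each such spanning tree H, let X_H = 1 if all 5 edges of H are present in G. Then P[X_H = 1] = p^{5} = (5/6)^{5} = 3125/7776.
Summing the indicators: E[X] = Σ_H E[X_H] = 1296 · p^{5} = 1296 · 3125/7776 = 3125/6.
Numerically: E[X] ≈ 520.833.

E[X] = 1296 · (5/6)^{5} = 3125/6 ≈ 520.833.


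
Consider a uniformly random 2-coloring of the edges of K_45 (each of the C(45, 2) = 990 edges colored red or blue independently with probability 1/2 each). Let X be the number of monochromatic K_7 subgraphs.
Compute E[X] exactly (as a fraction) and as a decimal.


Let X = Σ_S X_S over the C(45, 7) = 45379620 subsets S of size 7, where X_S = 1 if the K_7 on S is monochromatic.
For a fixed S, the K_7 on S has C(7, 2) = 21 edges. P[all 21 edges red] = (1/2)^21, and likewise for blue, so P[monochromatic] = 2·(1/2)^21 = 2^{1 − 21} = 1/1048576.
By linearity of expectation: E[X] = C(45, 7) · 2^{1 − 21} = 45379620 · 1/1048576 = 11344905/262144.
Numerically: E[X] ≈ 43.2774.

E[X] = C(45,7)·2^(1−C(7,2)) = 11344905/262144 ≈ 43.2774.


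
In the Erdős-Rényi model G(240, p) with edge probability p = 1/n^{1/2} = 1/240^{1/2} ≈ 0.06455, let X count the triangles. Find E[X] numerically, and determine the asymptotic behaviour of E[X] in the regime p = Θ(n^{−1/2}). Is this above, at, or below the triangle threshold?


Number of potential triangles: C(240, 3) = 2275280.
Each occurs with probability p³ ≈ (0.06455)³ ≈ 2.689572e-04.
By linearity: E[X] = C(240, 3)·p³ ≈ 2275280 · 2.689572e-04 ≈ 611.9529.
Since α = 1/2 < 1, p = c/n^{1/2} ≫ 1/n is above the triangle threshold p ~ 1/n. Asymptotically E[X] ~ (c³/6)·n^{3(1−α)} = (1³/6)·n^{1.5} → ∞; triangles are abundant w.h.p.

E[X] ≈ 611.9529; in regime p = Θ(1/n^{1/2}) E[X] diverges (above the triangle threshold p ~ 1/n).


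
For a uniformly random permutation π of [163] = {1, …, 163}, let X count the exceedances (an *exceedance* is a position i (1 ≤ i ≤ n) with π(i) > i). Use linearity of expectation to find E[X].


Write X = Σ_{i=1}^{163} X_i, where X_i = 1_{π(i) > i}.
For each fixed i, π(i) is uniform over {1, …, 163} (marginal of a uniform permutation), so P[π(i) > i] = (n − i)/n. Summing: Σ_{i=1}^{163} (n − i)/n = (0 + 1 + … + 162)/163 = 163(163 − 1)/(2·163) = (163 − 1)/2.
Hence E[X] = Σ_{i=1}^{163} (163 − i)/163 = 81 ≈ 81.000.

E[X] = 81 = 81.000.


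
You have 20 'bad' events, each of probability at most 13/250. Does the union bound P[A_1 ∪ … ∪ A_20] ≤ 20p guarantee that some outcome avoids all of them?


Union bound: P[∪_{i=1}^{20} A_i] ≤ Σ_i P[A_i] ≤ 20·p = 20·(13/250) = 26/25.
Numerically: 26/25 ≈ 1.04000.
Is 26/25 < 1? NO.
Since the bound 26/25 is ≥ 1, the union bound is uninformative here; it does NOT by itself certify existence.

20·p = 26/25 ≈ 1.04000; existence NOT certified by the union bound.


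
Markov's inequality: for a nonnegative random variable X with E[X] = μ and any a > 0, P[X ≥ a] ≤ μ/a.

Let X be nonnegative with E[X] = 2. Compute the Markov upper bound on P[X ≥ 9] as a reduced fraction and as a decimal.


μ = E[X] = 2, a = 9.
Markov: P[X ≥ 9] ≤ μ/a = (2)/9 = 2/9.
Numerically: ≈ 0.22222.
(Since a = 9 > μ = 2.00000, the bound 2/9 is < 1 and informative.)

P[X ≥ 9] ≤ 2/9 ≈ 0.22222.


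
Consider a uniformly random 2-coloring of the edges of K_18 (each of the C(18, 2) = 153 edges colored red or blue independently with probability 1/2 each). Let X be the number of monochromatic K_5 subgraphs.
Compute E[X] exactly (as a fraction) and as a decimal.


Let X = Σ_S X_S over the C(18, 5) = 8568 subsets S of size 5, where X_S = 1 if the K_5 on S is monochromatic.
For a fixed S, the K_5 on S has C(5, 2) = 10 edges. P[all 10 edges red] = (1/2)^10, and likewise for blue, so P[monochromatic] = 2·(1/2)^10 = 2^{1 − 10} = 1/512.
Summing: E[X] = C(18, 5) · 2^{1 − 10} = 8568 · 1/512 = 1071/64.
Numerically: E[X] ≈ 16.73438.

E[X] = C(18,5)·2^(1−C(5,2)) = 1071/64 ≈ 16.73438.


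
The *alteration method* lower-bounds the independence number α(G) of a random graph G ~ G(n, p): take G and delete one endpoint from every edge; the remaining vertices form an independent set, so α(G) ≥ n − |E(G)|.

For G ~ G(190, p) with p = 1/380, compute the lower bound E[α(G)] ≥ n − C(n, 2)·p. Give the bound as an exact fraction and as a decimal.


E[|E(G)|] = C(190, 2)·p = 17955 · (1/380) = 189/4.
E[α(G)] ≥ n − E[|E(G)|] = 190 − 189/4 = 571/4.
Numerically: ≈ 142.7500.
(This is only a lower bound; the true E[α(G)] may be larger.)

E[α(G)] ≥ 571/4 ≈ 142.7500.


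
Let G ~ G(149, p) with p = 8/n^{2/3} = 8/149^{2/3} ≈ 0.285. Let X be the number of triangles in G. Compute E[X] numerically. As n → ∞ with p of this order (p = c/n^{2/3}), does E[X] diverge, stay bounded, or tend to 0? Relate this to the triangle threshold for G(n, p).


Number of potential triangles: C(149, 3) = 540274.
Each occurs with probability p³ ≈ (0.285)³ ≈ 2.30620e-02.
By linearity: E[X] = C(149, 3)·p³ ≈ 540274 · 2.30620e-02 ≈ 12459.812.
Since α = 2/3 < 1, p = c/n^{2/3} ≫ 1/n is above the triangle threshold p ~ 1/n. Asymptotically E[X] ~ (c³/6)·n^{3(1−α)} = (8³/6)·n^{1} → ∞; triangles are abundant w.h.p.

E[X] ≈ 12459.812; in regime p = Θ(1/n^{2/3}) E[X] diverges (above the triangle threshold p ~ 1/n).


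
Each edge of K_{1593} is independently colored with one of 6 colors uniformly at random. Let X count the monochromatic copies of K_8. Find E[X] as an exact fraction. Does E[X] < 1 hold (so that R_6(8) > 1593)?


E[X] = C(1593, 8) · 6^{1 − 28} = 1010555394551193970323 · 6^{−27} = 1010555394551193970323/1023490369077469249536.
As a reduced fraction: E[X] = 37427977575970147049/37907050706572935168 ≈ 0.987362.
Is E[X] < 1? YES.
Since E[X] < 1, there exists a 6-coloring of K_{1593} with no monochromatic K_8; hence R_6(8) > 1593.

E[X] = 37427977575970147049/37907050706572935168 ≈ 0.987362; E[X] < 1, so R_6(8) > 1593.


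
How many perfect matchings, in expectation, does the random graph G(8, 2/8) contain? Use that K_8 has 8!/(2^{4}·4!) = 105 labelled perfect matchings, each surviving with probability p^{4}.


K_8 has 8!/(2^{4}·4!) = 105 labelled perfect matchings.
For each such perfect matching H, let X_H = 1 if all 4 edges of H are present in G. Then P[X_H = 1] = p^{4} = (1/4)^{4} = 1/256.
By linearity of expectation: E[X] = Σ_H E[X_H] = 105 · p^{4} = 105 · 1/256 = 105/256.
Numerically: E[X] ≈ 0.4102.

E[X] = 105 · (1/4)^{4} = 105/256 ≈ 0.4102.


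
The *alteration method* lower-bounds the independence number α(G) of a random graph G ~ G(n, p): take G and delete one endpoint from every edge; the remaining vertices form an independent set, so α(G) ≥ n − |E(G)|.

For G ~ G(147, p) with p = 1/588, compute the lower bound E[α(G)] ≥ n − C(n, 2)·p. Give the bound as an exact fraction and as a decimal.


E[|E(G)|] = C(147, 2)·p = 10731 · (1/588) = 73/4.
E[α(G)] ≥ n − E[|E(G)|] = 147 − 73/4 = 515/4.
Numerically: ≈ 128.7500.
(This is only a lower bound; the true E[α(G)] may be larger.)

E[α(G)] ≥ 515/4 ≈ 128.7500.


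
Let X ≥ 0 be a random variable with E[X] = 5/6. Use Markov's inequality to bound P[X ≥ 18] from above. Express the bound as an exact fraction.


μ = E[X] = 5/6, a = 18.
Markov: P[X ≥ 18] ≤ μ/a = (5/6)/18 = 5/108.
Numerically: ≈ 0.0463.
(Since a = 18 > μ = 0.8333, the bound 5/108 is < 1 and informative.)

P[X ≥ 18] ≤ 5/108 ≈ 0.0463.


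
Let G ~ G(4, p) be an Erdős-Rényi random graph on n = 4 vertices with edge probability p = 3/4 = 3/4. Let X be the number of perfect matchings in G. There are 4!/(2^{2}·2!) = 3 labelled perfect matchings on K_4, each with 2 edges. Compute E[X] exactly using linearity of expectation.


K_4 has 4!/(2^{2}·2!) = 3 labelled perfect matchings.
For each such perfect matching H, let X_H = 1 if all 2 edges of H are present in G. Then P[X_H = 1] = p^{2} = (3/4)^{2} = 9/16.
Summing the indicators: E[X] = Σ_H E[X_H] = 3 · p^{2} = 3 · 9/16 = 27/16.
Numerically: E[X] ≈ 1.69.

E[X] = 3 · (3/4)^{2} = 27/16 ≈ 1.69.


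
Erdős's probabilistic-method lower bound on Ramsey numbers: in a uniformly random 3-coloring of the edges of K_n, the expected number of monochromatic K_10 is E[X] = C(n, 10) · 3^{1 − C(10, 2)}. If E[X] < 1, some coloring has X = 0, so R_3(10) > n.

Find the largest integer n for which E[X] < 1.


We need C(n, 10) · 3^{1 − 45} < 1, i.e. C(n, 10) < 3^{45 − 1} = 984770902183611232881.
Check values of n near the boundary:
  n = 571: C(571, 10) = 937951290893172842001; 937951290893172842001 < 984770902183611232881? YES
  n = 572: C(572, 10) = 954640815642161682606; 954640815642161682606 < 984770902183611232881? YES
  n = 573: C(573, 10) = 971597135635805762226; 971597135635805762226 < 984770902183611232881? YES
  n = 574: C(574, 10) = 988824035203816502691; 988824035203816502691 < 984770902183611232881? NO
The largest n with C(n, 10) < 984770902183611232881 is n = 573 (where E[X] = 35985079097622435638/36472996377170786403 ≈ 0.987). Hence R_3(10) > 573, i.e. R_3(10) ≥ 574.

Largest n = 573; hence R_3(10) > 573.


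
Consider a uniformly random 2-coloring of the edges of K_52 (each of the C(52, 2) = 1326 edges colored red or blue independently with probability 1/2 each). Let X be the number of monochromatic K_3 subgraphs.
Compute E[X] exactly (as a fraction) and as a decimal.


Let X = Σ_S X_S over the C(52, 3) = 22100 subsets S of size 3, where X_S = 1 if the K_3 on S is monochromatic.
For a fixed S, the K_3 on S has C(3, 2) = 3 edges. P[all 3 edges red] = (1/2)^3, and likewise for blue, so P[monochromatic] = 2·(1/2)^3 = 2^{1 − 3} = 1/4.
By linearity of expectation: E[X] = C(52, 3) · 2^{1 − 3} = 22100 · 1/4 = 5525.
Numerically: E[X] ≈ 5525.00000.

E[X] = C(52,3)·2^(1−C(3,2)) = 5525 ≈ 5525.00000.


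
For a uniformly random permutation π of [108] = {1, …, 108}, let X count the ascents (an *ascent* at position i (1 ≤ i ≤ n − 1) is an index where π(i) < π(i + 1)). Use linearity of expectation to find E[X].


Write X = Σ X_I over i = 1, …, 107, with X_I the indicator of one ascent.
There are 107 indicators.
For each fixed i, the pair (π(i), π(i+1)) is a uniformly random ordered pair of distinct values from {1, …, 108}; by symmetry P[π(i) < π(i+1)] = 1/2.
By linearity: E[X] = 107 · (1/2) = (108 − 1) · (1/2) = 107/2 ≈ 53.500.

E[X] = 107/2 = 53.500.


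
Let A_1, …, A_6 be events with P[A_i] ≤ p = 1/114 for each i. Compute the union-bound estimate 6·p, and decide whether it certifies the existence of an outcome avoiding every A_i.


Union bound: P[∪_{i=1}^{6} A_i] ≤ Σ_i P[A_i] ≤ 6·p = 6·(1/114) = 1/19.
Numerically: 1/19 ≈ 0.053.
Is 1/19 < 1? YES.
Since P[∪ A_i] ≤ 1/19 < 1, the complement has P[∩ A_i^c] ≥ 1 − 1/19 = 18/19 > 0, so some outcome avoids every A_i.

6·p = 1/19 ≈ 0.053; existence CERTIFIED by the union bound.


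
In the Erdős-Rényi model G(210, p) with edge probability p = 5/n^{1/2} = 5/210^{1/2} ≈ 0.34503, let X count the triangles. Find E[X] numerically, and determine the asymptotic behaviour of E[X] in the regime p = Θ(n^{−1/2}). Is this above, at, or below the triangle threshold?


Number of potential triangles: C(210, 3) = 1521520.
Each occurs with probability p³ ≈ (0.34503)³ ≈ 4.1075331e-02.
By linearity: E[X] = C(210, 3)·p³ ≈ 1521520 · 4.1075331e-02 ≈ 62496.93749.
Since α = 1/2 < 1, p = c/n^{1/2} ≫ 1/n is above the triangle threshold p ~ 1/n. Asymptotically E[X] ~ (c³/6)·n^{3(1−α)} = (5³/6)·n^{1.5} → ∞; triangles are abundant w.h.p.

E[X] ≈ 62496.93749; in regime p = Θ(1/n^{1/2}) E[X] diverges (above the triangle threshold p ~ 1/n).


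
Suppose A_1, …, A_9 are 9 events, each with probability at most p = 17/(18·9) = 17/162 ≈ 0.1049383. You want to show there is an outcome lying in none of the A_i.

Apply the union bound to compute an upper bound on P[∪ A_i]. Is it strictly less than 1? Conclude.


Union bound: P[∪_{i=1}^{9} A_i] ≤ Σ_i P[A_i] ≤ 9·p = 9·(17/162) = 17/18.
Numerically: 17/18 ≈ 0.9444444.
Is 17/18 < 1? YES.
Since P[∪ A_i] ≤ 17/18 < 1, the complement has P[∩ A_i^c] ≥ 1 − 17/18 = 1/18 > 0, so some outcome avoids every A_i.

9·p = 17/18 ≈ 0.9444444; existence CERTIFIED by the union bound.


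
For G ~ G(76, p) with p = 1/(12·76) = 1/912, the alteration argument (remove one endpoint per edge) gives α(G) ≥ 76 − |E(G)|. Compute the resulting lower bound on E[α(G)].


E[|E(G)|] = C(76, 2)·p = 2850 · (1/912) = 25/8.
E[α(G)] ≥ n − E[|E(G)|] = 76 − 25/8 = 583/8.
Numerically: ≈ 72.8750.
(This is only a lower bound; the true E[α(G)] may be larger.)

E[α(G)] ≥ 583/8 ≈ 72.8750.


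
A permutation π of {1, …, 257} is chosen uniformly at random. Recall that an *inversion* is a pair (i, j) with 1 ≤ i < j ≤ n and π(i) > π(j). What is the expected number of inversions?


Write X = Σ X_I over the C(257, 2) = 32896 pairs i < j, with X_I the indicator of one inversion.
There are 32896 indicators.
For each fixed pair i < j, the values π(i) and π(j) are two distinct elements of {1, …, 257} in uniformly random order; by symmetry P[π(i) > π(j)] = 1/2.
By linearity: E[X] = 32896 · (1/2) = C(257, 2) · (1/2) = 32896/2 = 16448 ≈ 16448.0000.

E[X] = 16448 = 16448.0000.


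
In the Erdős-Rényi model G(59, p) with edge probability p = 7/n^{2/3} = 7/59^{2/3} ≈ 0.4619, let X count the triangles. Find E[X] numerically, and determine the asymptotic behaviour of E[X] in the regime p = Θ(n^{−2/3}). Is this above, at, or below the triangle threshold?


Number of potential triangles: C(59, 3) = 32509.
Each occurs with probability p³ ≈ (0.4619)³ ≈ 9.853490e-02.
By linearity: E[X] = C(59, 3)·p³ ≈ 32509 · 9.853490e-02 ≈ 3203.2712.
Since α = 2/3 < 1, p = c/n^{2/3} ≫ 1/n is above the triangle threshold p ~ 1/n. Asymptotically E[X] ~ (c³/6)·n^{3(1−α)} = (7³/6)·n^{1} → ∞; triangles are abundant w.h.p.

E[X] ≈ 3203.2712; in regime p = Θ(1/n^{2/3}) E[X] diverges (above the triangle threshold p ~ 1/n).


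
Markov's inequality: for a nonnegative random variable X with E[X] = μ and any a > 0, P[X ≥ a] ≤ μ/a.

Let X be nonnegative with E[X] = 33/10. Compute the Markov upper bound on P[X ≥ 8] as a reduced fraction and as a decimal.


μ = E[X] = 33/10, a = 8.
Markov: P[X ≥ 8] ≤ μ/a = (33/10)/8 = 33/80.
Numerically: ≈ 0.412.
(Since a = 8 > μ = 3.300, the bound 33/80 is < 1 and informative.)

P[X ≥ 8] ≤ 33/80 ≈ 0.412.


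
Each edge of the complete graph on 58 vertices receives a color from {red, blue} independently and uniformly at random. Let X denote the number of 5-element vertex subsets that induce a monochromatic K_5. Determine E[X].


Let X = Σ_S X_S over the C(58, 5) = 4582116 subsets S of size 5, where X_S = 1 if the K_5 on S is monochromatic.
For a fixed S, the K_5 on S has C(5, 2) = 10 edges. P[all 10 edges red] = (1/2)^10, and likewise for blue, so P[monochromatic] = 2·(1/2)^10 = 2^{1 − 10} = 1/512.
By linearity: E[X] = C(58, 5) · 2^{1 − 10} = 4582116 · 1/512 = 1145529/128.
Numerically: E[X] ≈ 8949.4453.

E[X] = C(58,5)·2^(1−C(5,2)) = 1145529/128 ≈ 8949.4453.


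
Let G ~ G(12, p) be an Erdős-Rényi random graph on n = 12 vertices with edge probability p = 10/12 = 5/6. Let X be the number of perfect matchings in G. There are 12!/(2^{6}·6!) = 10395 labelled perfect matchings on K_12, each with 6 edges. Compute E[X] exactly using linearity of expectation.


K_12 has 12!/(2^{6}·6!) = 10395 labelled perfect matchings.
For each such perfect matching H, let X_H = 1 if all 6 edges of H are present in G. Then P[X_H = 1] = p^{6} = (5/6)^{6} = 15625/46656.
By linearity of expectation: E[X] = Σ_H E[X_H] = 10395 · p^{6} = 10395 · 15625/46656 = 6015625/1728.
Numerically: E[X] ≈ 3481.3.

E[X] = 10395 · (5/6)^{6} = 6015625/1728 ≈ 3481.3.


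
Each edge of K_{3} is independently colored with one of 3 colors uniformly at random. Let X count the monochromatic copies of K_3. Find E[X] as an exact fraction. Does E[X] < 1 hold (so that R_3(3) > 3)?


E[X] = C(3, 3) · 3^{1 − 3} = 1 · 3^{−2} = 1/9.
As a reduced fraction: E[X] = 1/9 ≈ 0.1111111.
Is E[X] < 1? YES.
Since E[X] < 1, there exists a 3-coloring of K_{3} with no monochromatic K_3; hence R_3(3) > 3.

E[X] = 1/9 ≈ 0.1111111; E[X] < 1, so R_3(3) > 3.


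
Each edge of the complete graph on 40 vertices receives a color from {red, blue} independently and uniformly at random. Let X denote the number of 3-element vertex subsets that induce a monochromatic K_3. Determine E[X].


Let X = Σ_S X_S over the C(40, 3) = 9880 subsets S of size 3, where X_S = 1 if the K_3 on S is monochromatic.
For a fixed S, the K_3 on S has C(3, 2) = 3 edges. P[all 3 edges red] = (1/2)^3, and likewise for blue, so P[monochromatic] = 2·(1/2)^3 = 2^{1 − 3} = 1/4.
By linearity of expectation: E[X] = C(40, 3) · 2^{1 − 3} = 9880 · 1/4 = 2470.
Numerically: E[X] ≈ 2470.00000.

E[X] = C(40,3)·2^(1−C(3,2)) = 2470 ≈ 2470.00000.


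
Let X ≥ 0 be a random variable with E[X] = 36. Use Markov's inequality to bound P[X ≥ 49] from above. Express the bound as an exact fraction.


μ = E[X] = 36, a = 49.
Markov: P[X ≥ 49] ≤ μ/a = (36)/49 = 36/49.
Numerically: ≈ 0.735.
(Since a = 49 > μ = 36.000, the bound 36/49 is < 1 and informative.)

P[X ≥ 49] ≤ 36/49 ≈ 0.735.


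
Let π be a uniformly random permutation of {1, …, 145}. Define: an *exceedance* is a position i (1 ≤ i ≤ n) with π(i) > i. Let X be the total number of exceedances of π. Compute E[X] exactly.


Write X = Σ_{i=1}^{145} X_i, where X_i = 1_{π(i) > i}.
For each fixed i, π(i) is uniform over {1, …, 145} (marginal of a uniform permutation), so P[π(i) > i] = (n − i)/n. Summing: Σ_{i=1}^{145} (n − i)/n = (0 + 1 + … + 144)/145 = 145(145 − 1)/(2·145) = (145 − 1)/2.
Hence E[X] = Σ_{i=1}^{145} (145 − i)/145 = 72 ≈ 72.0000.

E[X] = 72 = 72.0000.


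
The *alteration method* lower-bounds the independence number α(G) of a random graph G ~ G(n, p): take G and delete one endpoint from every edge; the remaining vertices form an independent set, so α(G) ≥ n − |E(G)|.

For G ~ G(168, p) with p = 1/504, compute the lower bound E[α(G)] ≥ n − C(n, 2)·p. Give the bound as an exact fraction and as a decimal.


E[|E(G)|] = C(168, 2)·p = 14028 · (1/504) = 167/6.
E[α(G)] ≥ n − E[|E(G)|] = 168 − 167/6 = 841/6.
Numerically: ≈ 140.167.
(This is only a lower bound; the true E[α(G)] may be larger.)

E[α(G)] ≥ 841/6 ≈ 140.167.


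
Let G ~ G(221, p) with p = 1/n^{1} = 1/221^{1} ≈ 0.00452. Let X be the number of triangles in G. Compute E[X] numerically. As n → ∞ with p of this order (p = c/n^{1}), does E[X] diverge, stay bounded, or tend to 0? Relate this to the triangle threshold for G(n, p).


Number of potential triangles: C(221, 3) = 1774630.
Each occurs with probability p³ ≈ (0.00452)³ ≈ 9.26453e-08.
By linearity: E[X] = C(221, 3)·p³ ≈ 1774630 · 9.26453e-08 ≈ 0.164.
Here α = 1, so p = 1/n is exactly at the triangle threshold p ~ 1/n. Asymptotically E[X] → c³/6 = 1³/6 = 1/6 ≈ 0.167, a bounded constant. In this regime the triangle count is asymptotically Poisson(c³/6).

E[X] ≈ 0.164; in regime p = Θ(1/n^{1}) E[X] stays bounded (at the triangle threshold p ~ 1/n).


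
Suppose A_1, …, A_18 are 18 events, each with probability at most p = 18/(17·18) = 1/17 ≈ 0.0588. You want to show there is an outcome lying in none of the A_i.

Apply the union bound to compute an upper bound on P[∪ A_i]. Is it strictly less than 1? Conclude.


Union bound: P[∪_{i=1}^{18} A_i] ≤ Σ_i P[A_i] ≤ 18·p = 18·(1/17) = 18/17.
Numerically: 18/17 ≈ 1.0588.
Is 18/17 < 1? NO.
Since the bound 18/17 is ≥ 1, the union bound is uninformative here; it does NOT by itself certify existence.

18·p = 18/17 ≈ 1.0588; existence NOT certified by the union bound.


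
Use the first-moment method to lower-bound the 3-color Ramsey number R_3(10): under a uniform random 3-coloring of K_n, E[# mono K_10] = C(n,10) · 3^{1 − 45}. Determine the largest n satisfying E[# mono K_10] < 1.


We need C(n, 10) · 3^{1 − 45} < 1, i.e. C(n, 10) < 3^{45 − 1} = 984770902183611232881.
Check values of n near the boundary:
  n = 567: C(567, 10) = 873787071273467749398; 873787071273467749398 < 984770902183611232881? YES
  n = 568: C(568, 10) = 889446337783744949208; 889446337783744949208 < 984770902183611232881? YES
  n = 569: C(569, 10) = 905357721286137524328; 905357721286137524328 < 984770902183611232881? YES
  n = 570: C(570, 10) = 921524823451961408691; 921524823451961408691 < 984770902183611232881? YES
  n = 571: C(571, 10) = 937951290893172842001; 937951290893172842001 < 984770902183611232881? YES
  n = 572: C(572, 10) = 954640815642161682606; 954640815642161682606 < 984770902183611232881? YES
  n = 573: C(573, 10) = 971597135635805762226; 971597135635805762226 < 984770902183611232881? YES
  n = 574: C(574, 10) = 988824035203816502691; 988824035203816502691 < 984770902183611232881? NO
  n = 575: C(575, 10) = 1006325345561406175305; 1006325345561406175305 < 984770902183611232881? NO
  n = 576: C(576, 10) = 1024104945306307344480; 1024104945306307344480 < 984770902183611232881? NO
The largest n with C(n, 10) < 984770902183611232881 is n = 573 (where E[X] = 35985079097622435638/36472996377170786403 ≈ 0.9866). Hence R_3(10) > 573, i.e. R_3(10) ≥ 574.

Largest n = 573; hence R_3(10) > 573.


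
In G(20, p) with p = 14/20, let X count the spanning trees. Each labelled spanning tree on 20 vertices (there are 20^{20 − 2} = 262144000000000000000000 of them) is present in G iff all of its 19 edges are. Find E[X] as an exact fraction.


K_20 has 20^{20 − 2} = 262144000000000000000000 labelled spanning trees.
For each such spanning tree H, let X_H = 1 if all 19 edges of H are present in G. Then P[X_H = 1] = p^{19} = (7/10)^{19} = 11398895185373143/10000000000000000000.
By linearity of expectation: E[X] = Σ_H E[X_H] = 262144000000000000000000 · p^{19} = 262144000000000000000000 · 11398895185373143/10000000000000000000 = 1494075989737228599296/5.
Numerically: E[X] ≈ 2.9882e+20.

E[X] = 262144000000000000000000 · (7/10)^{19} = 1494075989737228599296/5 ≈ 2.9882e+20.


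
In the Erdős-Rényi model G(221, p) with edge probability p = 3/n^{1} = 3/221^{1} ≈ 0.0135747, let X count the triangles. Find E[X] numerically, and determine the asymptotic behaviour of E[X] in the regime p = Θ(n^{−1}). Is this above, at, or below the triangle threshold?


Number of potential triangles: C(221, 3) = 1774630.
Each occurs with probability p³ ≈ (0.0135747)³ ≈ 2.50142187e-06.
By linearity: E[X] = C(221, 3)·p³ ≈ 1774630 · 2.50142187e-06 ≈ 4.439098.
Here α = 1, so p = 3/n is exactly at the triangle threshold p ~ 1/n. Asymptotically E[X] → c³/6 = 3³/6 = 9/2 ≈ 4.500000, a bounded constant. In this regime the triangle count is asymptotically Poisson(c³/6).

E[X] ≈ 4.439098; in regime p = Θ(1/n^{1}) E[X] stays bounded (at the triangle threshold p ~ 1/n).


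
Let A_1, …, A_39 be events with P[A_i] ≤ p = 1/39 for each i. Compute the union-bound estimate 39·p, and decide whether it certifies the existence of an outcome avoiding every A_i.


Union bound: P[∪_{i=1}^{39} A_i] ≤ Σ_i P[A_i] ≤ 39·p = 39·(1/39) = 1.
Numerically: 1 ≈ 1.0000.
Is 1 < 1? NO.
Since the bound 1 is ≥ 1, the union bound is uninformative here; it does NOT by itself certify existence.

39·p = 1 ≈ 1.0000; existence NOT certified by the union bound.


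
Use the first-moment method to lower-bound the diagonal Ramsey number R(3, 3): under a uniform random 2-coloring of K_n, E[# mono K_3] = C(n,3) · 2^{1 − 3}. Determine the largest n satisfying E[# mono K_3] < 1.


We need C(n, 3) · 2^{1 − 3} < 1, i.e. C(n, 3) < 2^{3 − 1} = 4.
Check values of n near the boundary:
  n = 3: C(3, 3) = 1; 1 < 4? YES
  n = 4: C(4, 3) = 4; 4 < 4? NO
  n = 5: C(5, 3) = 10; 10 < 4? NO
  n = 6: C(6, 3) = 20; 20 < 4? NO
The largest n with C(n, 3) < 4 is n = 3 (where E[X] = 1/4 ≈ 0.2500). Hence R(3, 3) > 3, i.e. R(3, 3) ≥ 4.

Largest n = 3; hence R(3, 3) > 3.


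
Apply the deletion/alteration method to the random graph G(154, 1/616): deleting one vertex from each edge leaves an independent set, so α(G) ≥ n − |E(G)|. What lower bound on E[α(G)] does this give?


E[|E(G)|] = C(154, 2)·p = 11781 · (1/616) = 153/8.
E[α(G)] ≥ n − E[|E(G)|] = 154 − 153/8 = 1079/8.
Numerically: ≈ 134.875000.
(This is only a lower bound; the true E[α(G)] may be larger.)

E[α(G)] ≥ 1079/8 ≈ 134.875000.


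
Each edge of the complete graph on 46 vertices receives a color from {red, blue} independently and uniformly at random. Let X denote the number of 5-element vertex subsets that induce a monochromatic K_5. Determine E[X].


Let X = Σ_S X_S over the C(46, 5) = 1370754 subsets S of size 5, where X_S = 1 if the K_5 on S is monochromatic.
For a fixed S, the K_5 on S has C(5, 2) = 10 edges. P[all 10 edges red] = (1/2)^10, and likewise for blue, so P[monochromatic] = 2·(1/2)^10 = 2^{1 − 10} = 1/512.
Summing: E[X] = C(46, 5) · 2^{1 − 10} = 1370754 · 1/512 = 685377/256.
Numerically: E[X] ≈ 2677.254.

E[X] = C(46,5)·2^(1−C(5,2)) = 685377/256 ≈ 2677.254.


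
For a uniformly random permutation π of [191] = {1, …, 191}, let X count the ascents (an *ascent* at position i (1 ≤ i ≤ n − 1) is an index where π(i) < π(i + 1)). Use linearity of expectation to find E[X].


Write X = Σ X_I over i = 1, …, 190, with X_I the indicator of one ascent.
There are 190 indicators.
For each fixed i, the pair (π(i), π(i+1)) is a uniformly random ordered pair of distinct values from {1, …, 191}; by symmetry P[π(i) < π(i+1)] = 1/2.
By linearity: E[X] = 190 · (1/2) = (191 − 1) · (1/2) = 95 ≈ 95.000.

E[X] = 95 = 95.000.


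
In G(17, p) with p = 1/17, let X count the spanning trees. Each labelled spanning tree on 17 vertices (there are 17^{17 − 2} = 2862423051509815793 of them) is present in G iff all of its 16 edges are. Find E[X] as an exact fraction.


K_17 has 17^{17 − 2} = 2862423051509815793 labelled spanning trees.
For each such spanning tree H, let X_H = 1 if all 16 edges of H are present in G. Then P[X_H = 1] = p^{16} = (1/17)^{16} = 1/48661191875666868481.
By linearity: E[X] = Σ_H E[X_H] = 2862423051509815793 · p^{16} = 2862423051509815793 · 1/48661191875666868481 = 1/17.
Numerically: E[X] ≈ 0.05882.

E[X] = 2862423051509815793 · (1/17)^{16} = 1/17 ≈ 0.05882.


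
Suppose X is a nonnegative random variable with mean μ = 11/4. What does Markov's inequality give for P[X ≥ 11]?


μ = E[X] = 11/4, a = 11.
Markov: P[X ≥ 11] ≤ μ/a = (11/4)/11 = 1/4.
Numerically: ≈ 0.2500.
(Since a = 11 > μ = 2.7500, the bound 1/4 is < 1 and informative.)

P[X ≥ 11] ≤ 1/4 ≈ 0.2500.


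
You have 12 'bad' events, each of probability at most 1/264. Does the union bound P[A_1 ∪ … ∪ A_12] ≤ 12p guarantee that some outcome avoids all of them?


Union bound: P[∪_{i=1}^{12} A_i] ≤ Σ_i P[A_i] ≤ 12·p = 12·(1/264) = 1/22.
Numerically: 1/22 ≈ 0.045455.
Is 1/22 < 1? YES.
Since P[∪ A_i] ≤ 1/22 < 1, the complement has P[∩ A_i^c] ≥ 1 − 1/22 = 21/22 > 0, so some outcome avoids every A_i.

12·p = 1/22 ≈ 0.045455; existence CERTIFIED by the union bound.


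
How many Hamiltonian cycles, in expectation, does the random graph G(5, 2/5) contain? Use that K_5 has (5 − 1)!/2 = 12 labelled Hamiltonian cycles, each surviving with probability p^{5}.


K_5 has (5 − 1)!/2 = 12 labelled Hamiltonian cycles.
For each such Hamiltonian cycle H, let X_H = 1 if all 5 edges of H are present in G. Then P[X_H = 1] = p^{5} = (2/5)^{5} = 32/3125.
By linearity of expectation: E[X] = Σ_H E[X_H] = 12 · p^{5} = 12 · 32/3125 = 384/3125.
Numerically: E[X] ≈ 0.123.

E[X] = 12 · (2/5)^{5} = 384/3125 ≈ 0.123.


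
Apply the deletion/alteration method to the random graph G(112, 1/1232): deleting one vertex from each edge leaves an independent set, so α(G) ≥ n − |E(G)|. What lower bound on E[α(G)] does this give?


E[|E(G)|] = C(112, 2)·p = 6216 · (1/1232) = 111/22.
E[α(G)] ≥ n − E[|E(G)|] = 112 − 111/22 = 2353/22.
Numerically: ≈ 106.95455.
(This is only a lower bound; the true E[α(G)] may be larger.)

E[α(G)] ≥ 2353/22 ≈ 106.95455.


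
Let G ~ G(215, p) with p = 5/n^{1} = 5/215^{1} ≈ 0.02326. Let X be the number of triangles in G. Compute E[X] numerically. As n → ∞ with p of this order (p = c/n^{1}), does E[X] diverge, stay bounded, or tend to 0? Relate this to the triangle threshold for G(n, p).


Number of potential triangles: C(215, 3) = 1633355.
Each occurs with probability p³ ≈ (0.02326)³ ≈ 1.257751e-05.
By linearity: E[X] = C(215, 3)·p³ ≈ 1633355 · 1.257751e-05 ≈ 20.5435.
Here α = 1, so p = 5/n is exactly at the triangle threshold p ~ 1/n. Asymptotically E[X] → c³/6 = 5³/6 = 125/6 ≈ 20.8333, a bounded constant. In this regime the triangle count is asymptotically Poisson(c³/6).

E[X] ≈ 20.5435; in regime p = Θ(1/n^{1}) E[X] stays bounded (at the triangle threshold p ~ 1/n).


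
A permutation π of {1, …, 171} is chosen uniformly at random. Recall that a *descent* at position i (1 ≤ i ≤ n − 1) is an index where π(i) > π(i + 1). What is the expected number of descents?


Write X = Σ X_I over i = 1, …, 170, with X_I the indicator of one descent.
There are 170 indicators.
For each fixed i, the pair (π(i), π(i+1)) is a uniformly random ordered pair of distinct values from {1, …, 171}; by symmetry P[π(i) > π(i+1)] = 1/2.
By linearity: E[X] = 170 · (1/2) = (171 − 1) · (1/2) = 85 ≈ 85.0000.

E[X] = 85 = 85.0000.


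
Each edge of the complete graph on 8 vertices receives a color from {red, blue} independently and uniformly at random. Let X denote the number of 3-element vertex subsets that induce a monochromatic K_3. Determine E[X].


Let X = Σ_S X_S over the C(8, 3) = 56 subsets S of size 3, where X_S = 1 if the K_3 on S is monochromatic.
For a fixed S, the K_3 on S has C(3, 2) = 3 edges. P[all 3 edges red] = (1/2)^3, and likewise for blue, so P[monochromatic] = 2·(1/2)^3 = 2^{1 − 3} = 1/4.
Summing: E[X] = C(8, 3) · 2^{1 − 3} = 56 · 1/4 = 14.
Numerically: E[X] ≈ 14.000000.

E[X] = C(8,3)·2^(1−C(3,2)) = 14 ≈ 14.000000.


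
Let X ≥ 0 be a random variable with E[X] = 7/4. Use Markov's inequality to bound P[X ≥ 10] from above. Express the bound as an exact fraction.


μ = E[X] = 7/4, a = 10.
Markov: P[X ≥ 10] ≤ μ/a = (7/4)/10 = 7/40.
Numerically: ≈ 0.17500.
(Since a = 10 > μ = 1.75000, the bound 7/40 is < 1 and informative.)

P[X ≥ 10] ≤ 7/40 ≈ 0.17500.


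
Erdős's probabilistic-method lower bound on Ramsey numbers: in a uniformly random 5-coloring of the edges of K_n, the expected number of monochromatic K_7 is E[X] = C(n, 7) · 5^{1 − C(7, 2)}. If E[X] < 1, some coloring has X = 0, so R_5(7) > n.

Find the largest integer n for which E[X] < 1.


We need C(n, 7) · 5^{1 − 21} < 1, i.e. C(n, 7) < 5^{21 − 1} = 95367431640625.
Check values of n near the boundary:
  n = 333: C(333, 7) = 84549532139028; 84549532139028 < 95367431640625? YES
  n = 334: C(334, 7) = 86359460961576; 86359460961576 < 95367431640625? YES
  n = 335: C(335, 7) = 88202498238195; 88202498238195 < 95367431640625? YES
  n = 336: C(336, 7) = 90079147136880; 90079147136880 < 95367431640625? YES
  n = 337: C(337, 7) = 91989916924632; 91989916924632 < 95367431640625? YES
  n = 338: C(338, 7) = 93935323022736; 93935323022736 < 95367431640625? YES
  n = 339: C(339, 7) = 95915887062372; 95915887062372 < 95367431640625? NO
  n = 340: C(340, 7) = 97932136940560; 97932136940560 < 95367431640625? NO
  n = 341: C(341, 7) = 99984606876440; 99984606876440 < 95367431640625? NO
The largest n with C(n, 7) < 95367431640625 is n = 338 (where E[X] = 93935323022736/95367431640625 ≈ 0.9850). Hence R_5(7) > 338, i.e. R_5(7) ≥ 339.

Largest n = 338; hence R_5(7) > 338.


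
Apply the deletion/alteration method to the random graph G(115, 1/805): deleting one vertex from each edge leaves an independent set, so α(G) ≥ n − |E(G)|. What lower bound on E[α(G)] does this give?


E[|E(G)|] = C(115, 2)·p = 6555 · (1/805) = 57/7.
E[α(G)] ≥ n − E[|E(G)|] = 115 − 57/7 = 748/7.
Numerically: ≈ 106.8571.
(This is only a lower bound; the true E[α(G)] may be larger.)

E[α(G)] ≥ 748/7 ≈ 106.8571.


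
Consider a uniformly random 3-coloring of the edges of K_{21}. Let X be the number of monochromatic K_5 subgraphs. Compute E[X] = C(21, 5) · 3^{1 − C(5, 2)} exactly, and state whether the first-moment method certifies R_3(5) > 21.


E[X] = C(21, 5) · 3^{1 − 10} = 20349 · 3^{−9} = 20349/19683.
As a reduced fraction: E[X] = 2261/2187 ≈ 1.03384.
Is E[X] < 1? NO.
Since E[X] ≥ 1, the first-moment bound is inconclusive at n = 21; it does NOT by itself certify R_3(5) > 21.

E[X] = 2261/2187 ≈ 1.03384; E[X] ≥ 1; first-moment method inconclusive here.


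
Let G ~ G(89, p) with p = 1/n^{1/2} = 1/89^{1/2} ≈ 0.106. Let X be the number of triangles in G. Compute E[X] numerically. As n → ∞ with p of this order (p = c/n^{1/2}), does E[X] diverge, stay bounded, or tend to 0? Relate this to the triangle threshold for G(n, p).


Number of potential triangles: C(89, 3) = 113564.
Each occurs with probability p³ ≈ (0.106)³ ≈ 1.19100885e-03.
By linearity: E[X] = C(89, 3)·p³ ≈ 113564 · 1.19100885e-03 ≈ 135.255729.
Since α = 1/2 < 1, p = c/n^{1/2} ≫ 1/n is above the triangle threshold p ~ 1/n. Asymptotically E[X] ~ (c³/6)·n^{3(1−α)} = (1³/6)·n^{1.5} → ∞; triangles are abundant w.h.p.

E[X] ≈ 135.255729; in regime p = Θ(1/n^{1/2}) E[X] diverges (above the triangle threshold p ~ 1/n).


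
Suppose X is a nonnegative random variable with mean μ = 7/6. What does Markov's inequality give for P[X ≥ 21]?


μ = E[X] = 7/6, a = 21.
Markov: P[X ≥ 21] ≤ μ/a = (7/6)/21 = 1/18.
Numerically: ≈ 0.056.
(Since a = 21 > μ = 1.167, the bound 1/18 is < 1 and informative.)

P[X ≥ 21] ≤ 1/18 ≈ 0.056.


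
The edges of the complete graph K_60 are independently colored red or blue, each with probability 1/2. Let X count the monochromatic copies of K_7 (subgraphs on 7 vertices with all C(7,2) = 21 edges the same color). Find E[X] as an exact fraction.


Let X = Σ_S X_S over the C(60, 7) = 386206920 subsets S of size 7, where X_S = 1 if the K_7 on S is monochromatic.
For a fixed S, the K_7 on S has C(7, 2) = 21 edges. P[all 21 edges red] = (1/2)^21, and likewise for blue, so P[monochromatic] = 2·(1/2)^21 = 2^{1 − 21} = 1/1048576.
Summing: E[X] = C(60, 7) · 2^{1 − 21} = 386206920 · 1/1048576 = 48275865/131072.
Numerically: E[X] ≈ 368.316.

E[X] = C(60,7)·2^(1−C(7,2)) = 48275865/131072 ≈ 368.316.


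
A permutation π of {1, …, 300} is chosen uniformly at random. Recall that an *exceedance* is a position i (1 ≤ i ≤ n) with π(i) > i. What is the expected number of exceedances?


Write X = Σ_{i=1}^{300} X_i, where X_i = 1_{π(i) > i}.
For each fixed i, π(i) is uniform over {1, …, 300} (marginal of a uniform permutation), so P[π(i) > i] = (n − i)/n. Summing: Σ_{i=1}^{300} (n − i)/n = (0 + 1 + … + 299)/300 = 300(300 − 1)/(2·300) = (300 − 1)/2.
Hence E[X] = Σ_{i=1}^{300} (300 − i)/300 = 299/2 ≈ 149.500.

E[X] = 299/2 = 149.500.


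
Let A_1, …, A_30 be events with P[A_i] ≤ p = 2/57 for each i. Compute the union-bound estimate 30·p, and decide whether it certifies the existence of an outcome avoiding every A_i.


Union bound: P[∪_{i=1}^{30} A_i] ≤ Σ_i P[A_i] ≤ 30·p = 30·(2/57) = 20/19.
Numerically: 20/19 ≈ 1.0526.
Is 20/19 < 1? NO.
Since the bound 20/19 is ≥ 1, the union bound is uninformative here; it does NOT by itself certify existence.

30·p = 20/19 ≈ 1.0526; existence NOT certified by the union bound.
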